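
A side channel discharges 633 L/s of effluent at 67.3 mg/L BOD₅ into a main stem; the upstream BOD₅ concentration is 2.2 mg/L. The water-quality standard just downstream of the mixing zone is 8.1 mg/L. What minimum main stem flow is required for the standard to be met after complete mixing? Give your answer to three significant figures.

Set C_mix = 8.1: (Q·2.200 + 633.0·67.30) / (Q + 633.0) = 8.1
→ Q = 633.0·(67.30 − 8.1)/(8.1 − 2.200) = 6351 L/s.

6350 L/s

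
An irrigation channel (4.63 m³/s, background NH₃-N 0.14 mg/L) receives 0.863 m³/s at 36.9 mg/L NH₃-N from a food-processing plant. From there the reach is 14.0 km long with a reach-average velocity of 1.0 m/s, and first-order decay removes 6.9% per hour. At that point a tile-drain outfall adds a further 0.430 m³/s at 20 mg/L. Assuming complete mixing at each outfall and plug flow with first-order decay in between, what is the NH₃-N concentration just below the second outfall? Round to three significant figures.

5.61 mg/L

After mixing, C = (4.630·0.1400 + 0.8630·36.90) / 5.493 = 32.49/5.493 = 5.915 mg/L; combined flow 5.493 m³/s.
Travel time t = 14.0·1000 / 1.0 = 14000 s = 3.889 h.
6.9%/h lost → k = −ln(1 − 0.069) = 0.07150 h⁻¹.
Decay over the reach: 5.915·exp(−kt) = 5.915·0.7573 = 4.479 mg/L.
Second outfall: C = (5.493·4.479 + 0.4300·20.00)/5.923 = 5.606 mg/L.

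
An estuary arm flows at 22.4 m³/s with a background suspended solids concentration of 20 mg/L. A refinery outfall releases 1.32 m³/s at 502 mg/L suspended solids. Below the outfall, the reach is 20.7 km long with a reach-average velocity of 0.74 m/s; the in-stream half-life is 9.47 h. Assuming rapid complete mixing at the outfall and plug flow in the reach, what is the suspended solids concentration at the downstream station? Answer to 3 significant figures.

Flow-weighted average: C = (22.40·20.00 + 1.320·502.0) / 23.72 = 1111/23.72 = 46.82 mg/L.
Travel time t = 20.7·1000 / 0.74 = 27970 s = 7.770 h.
Half-life 9.47 h → k = ln 2 / 9.47 = 0.07319 h⁻¹ = 1.757 d⁻¹.
First-order decay: C = 46.82·exp(−k·t) = 46.82·0.5662 = 26.51 mg/L.

26.5 mg/L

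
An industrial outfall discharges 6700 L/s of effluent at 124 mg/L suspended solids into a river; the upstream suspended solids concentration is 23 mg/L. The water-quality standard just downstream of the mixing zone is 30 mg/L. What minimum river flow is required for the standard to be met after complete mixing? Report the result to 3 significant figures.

90000 L/s

Set C_mix = 30: (Q·23.00 + 6700·124.0) / (Q + 6700) = 30
→ Q = 6700·(124.0 − 30)/(30 − 23.00) = 89970 L/s.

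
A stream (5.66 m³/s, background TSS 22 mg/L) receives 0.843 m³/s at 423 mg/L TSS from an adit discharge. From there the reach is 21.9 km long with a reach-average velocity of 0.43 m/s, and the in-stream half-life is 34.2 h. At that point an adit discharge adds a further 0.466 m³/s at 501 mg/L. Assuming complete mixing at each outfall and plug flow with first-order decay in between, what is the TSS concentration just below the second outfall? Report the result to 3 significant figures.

After mixing, C = (5.660·22.00 + 0.8430·423.0) / 6.503 = 481.1/6.503 = 73.98 mg/L; combined flow 6.503 m³/s.
Travel time t = 21.9·1000 / 0.43 = 50930 s = 14.15 h.
Half-life 34.2 h → k = ln 2 / 34.2 = 0.02027 h⁻¹ = 0.4864 d⁻¹.
Decay over the reach: 73.98·exp(−kt) = 73.98·0.7507 = 55.54 mg/L.
At the second outfall, C = (6.503·55.54 + 0.4660·501.0) / (6.503 + 0.4660) = 85.33 mg/L.

85.3 mg/L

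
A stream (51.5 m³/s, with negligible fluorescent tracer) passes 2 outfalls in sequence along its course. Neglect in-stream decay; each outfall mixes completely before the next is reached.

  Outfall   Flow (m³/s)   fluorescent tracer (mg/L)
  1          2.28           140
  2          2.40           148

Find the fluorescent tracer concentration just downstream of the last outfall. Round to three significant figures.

Outfall 1: combined Q = 53.78 m³/s; C = (51.50·0 + 2.280·140.0)/53.78 = 5.935 mg/L.
Outfall 2: combined Q = 56.18 m³/s; C = (53.78·5.935 + 2.400·148.0)/56.18 = 12.00 mg/L.

12.0 mg/L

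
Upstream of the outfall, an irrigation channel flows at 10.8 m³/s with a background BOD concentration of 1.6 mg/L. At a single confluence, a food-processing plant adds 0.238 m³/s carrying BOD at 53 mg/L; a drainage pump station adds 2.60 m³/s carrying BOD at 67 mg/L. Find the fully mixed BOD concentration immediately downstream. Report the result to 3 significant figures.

15.0 mg/L

Conservation of mass: C = (10.80·1.600 + 0.2380·53.00 + 2.600·67.00) / 13.64 = 204.1/13.64 = 14.97 mg/L.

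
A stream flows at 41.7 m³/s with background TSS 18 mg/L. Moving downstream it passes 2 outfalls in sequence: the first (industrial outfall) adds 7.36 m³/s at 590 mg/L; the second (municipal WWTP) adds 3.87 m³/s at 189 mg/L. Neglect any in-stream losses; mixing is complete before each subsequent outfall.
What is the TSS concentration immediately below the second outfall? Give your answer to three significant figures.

After outfall 1: Q = 41.70 + 7.360 = 49.06 m³/s; C = (41.70·18.00 + 7.360·590.0)/49.06 = 103.8 mg/L.
After outfall 2: Q = 49.06 + 3.870 = 52.93 m³/s; C = (49.06·103.8 + 3.870·189.0)/52.93 = 110.0 mg/L.

110 mg/L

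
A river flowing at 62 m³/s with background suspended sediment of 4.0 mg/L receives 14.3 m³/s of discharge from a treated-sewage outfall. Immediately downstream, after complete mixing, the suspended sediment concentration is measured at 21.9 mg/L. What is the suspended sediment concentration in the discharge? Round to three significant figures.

99.5 mg/L

Mass balance: 62.00·4.000 + 14.30·Cₑ = 76.30·21.90
→ Cₑ = (76.30·21.90 − 62.00·4.000) / 14.30 = 99.51 mg/L.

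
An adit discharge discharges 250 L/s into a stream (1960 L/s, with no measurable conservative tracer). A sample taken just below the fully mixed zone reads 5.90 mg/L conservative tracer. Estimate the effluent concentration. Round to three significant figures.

52.2 mg/L

Mass balance: 1960·0 + 250.0·Cₑ = 2210·5.900
→ Cₑ = (2210·5.900 − 1960·0) / 250.0 = 52.16 mg/L.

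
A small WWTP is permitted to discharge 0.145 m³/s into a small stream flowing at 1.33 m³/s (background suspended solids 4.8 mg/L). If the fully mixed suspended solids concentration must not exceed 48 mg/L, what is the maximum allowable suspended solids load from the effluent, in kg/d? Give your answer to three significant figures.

Mass balance at the limit: 1.330·4.800 + 0.1450·Cₑ = 1.475·48 → Cₑ = 444.2 mg/L.
Load = 0.1450 m³/s × 444.2 g/m³ × 86 400 s/d = 5566 kg/d.

5570 kg/d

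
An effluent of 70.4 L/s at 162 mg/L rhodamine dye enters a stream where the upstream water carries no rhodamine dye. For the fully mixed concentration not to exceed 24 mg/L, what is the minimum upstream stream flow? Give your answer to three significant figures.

Set C_mix = 24: (Q·0 + 70.40·162.0) / (Q + 70.40) = 24
→ Q = 70.40·(162.0 − 24)/(24 − 0) = 404.8 L/s.

405 L/s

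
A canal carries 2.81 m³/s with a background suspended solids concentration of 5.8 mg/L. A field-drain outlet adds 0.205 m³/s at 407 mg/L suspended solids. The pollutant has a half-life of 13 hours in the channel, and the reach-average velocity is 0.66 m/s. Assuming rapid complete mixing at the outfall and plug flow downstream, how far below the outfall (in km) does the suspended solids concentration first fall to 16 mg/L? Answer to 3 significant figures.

32.4 km

Flow-weighted average: C = (2.810·5.800 + 0.2050·407.0) / 3.015 = 99.73/3.015 = 33.08 mg/L.
Half-life 13 h → k = ln 2 / 13 = 0.05332 h⁻¹ = 1.280 d⁻¹.
Set 33.08·exp(−k·t) = 16 → t = ln(33.08/16)/k = 49040 s = 13.62 h.
Distance = v·t = 0.66·49040 = 32370 m = 32.37 km.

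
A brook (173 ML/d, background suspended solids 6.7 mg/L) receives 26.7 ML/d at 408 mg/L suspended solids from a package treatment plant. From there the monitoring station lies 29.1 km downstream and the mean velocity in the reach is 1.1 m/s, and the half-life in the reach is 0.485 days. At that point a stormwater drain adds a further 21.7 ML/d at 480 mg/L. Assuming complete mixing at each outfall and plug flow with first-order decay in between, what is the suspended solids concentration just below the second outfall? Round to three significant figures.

82.2 mg/L

Mixed concentration C = ΣQC/ΣQ = (173.0·6.700 + 26.70·408.0) / 199.7 = 12050/199.7 = 60.35 mg/L; combined flow 199.7 ML/d.
Travel time t = 29.1·1000 / 1.1 = 26450 s = 7.348 h.
Half-life 0.485 d → k = ln 2 / 0.485 = 1.429 d⁻¹.
First-order decay: C = 60.35·exp(−k·t) = 60.35·0.6456 = 38.96 mg/L.
Second outfall: C = (199.7·38.96 + 21.70·480.0)/221.4 = 82.19 mg/L.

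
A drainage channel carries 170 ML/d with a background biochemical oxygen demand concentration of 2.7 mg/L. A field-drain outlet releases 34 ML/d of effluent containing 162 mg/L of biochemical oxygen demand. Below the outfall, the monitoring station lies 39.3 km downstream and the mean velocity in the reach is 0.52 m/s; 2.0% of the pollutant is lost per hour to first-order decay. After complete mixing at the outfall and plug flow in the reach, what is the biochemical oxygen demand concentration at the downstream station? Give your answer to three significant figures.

Conservation of mass: C = (170.0·2.700 + 34.00·162.0) / 204.0 = 5967/204.0 = 29.25 mg/L.
Travel time t = 39.3·1000 / 0.52 = 75580 s = 20.99 h.
2.0%/h lost → k = −ln(1 − 0.02) = 0.02020 h⁻¹.
Applying C = C₀e^(−kt): 29.25 × 0.6543 = 19.14 mg/L.

19.1 mg/L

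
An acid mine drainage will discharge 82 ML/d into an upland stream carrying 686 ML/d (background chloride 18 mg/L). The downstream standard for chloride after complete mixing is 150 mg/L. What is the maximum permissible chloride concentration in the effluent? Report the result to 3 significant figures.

1250 mg/L

At the limit, (Qr·Cr + Qe·Cₑ)/(Qr + Qe) = 150:
Cₑ = (768.0·150 − 686.0·18.00) / 82.00 = 1254 mg/L.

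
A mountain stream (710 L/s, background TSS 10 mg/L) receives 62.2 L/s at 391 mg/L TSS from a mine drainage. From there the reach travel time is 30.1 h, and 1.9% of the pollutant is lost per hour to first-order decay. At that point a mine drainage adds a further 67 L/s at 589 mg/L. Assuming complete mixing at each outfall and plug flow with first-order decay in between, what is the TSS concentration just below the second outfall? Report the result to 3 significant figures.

Conservation of mass: C = (710.0·10.00 + 62.20·391.0) / 772.2 = 31420/772.2 = 40.69 mg/L; combined flow 772.2 L/s.
1.9%/h lost → k = −ln(1 − 0.019) = 0.01918 h⁻¹.
After decay, C = 40.69 × e^(−kt) = 40.69 × 0.5614 = 22.84 mg/L.
At the second outfall, C = (772.2·22.84 + 67.00·589.0) / (772.2 + 67.00) = 68.04 mg/L.

68.0 mg/L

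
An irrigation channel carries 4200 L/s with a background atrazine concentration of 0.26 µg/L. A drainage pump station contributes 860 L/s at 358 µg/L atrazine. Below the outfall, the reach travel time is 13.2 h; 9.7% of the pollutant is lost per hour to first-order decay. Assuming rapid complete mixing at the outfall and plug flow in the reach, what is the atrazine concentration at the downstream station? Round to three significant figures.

15.9 µg/L

Flow-weighted average: C = (4200·0.2600 + 860.0·358.0) / 5060 = 309000/5060 = 61.06 µg/L.
9.7%/h lost → k = −ln(1 − 0.097) = 0.1020 h⁻¹.
First-order decay: C = 61.06·exp(−k·t) = 61.06·0.2601 = 15.88 µg/L.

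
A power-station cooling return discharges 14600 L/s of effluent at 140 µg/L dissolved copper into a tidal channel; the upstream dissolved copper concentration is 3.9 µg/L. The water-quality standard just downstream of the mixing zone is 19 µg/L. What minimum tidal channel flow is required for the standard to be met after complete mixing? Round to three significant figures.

Set C_mix = 19: (Q·3.900 + 14600·140.0) / (Q + 14600) = 19
→ Q = 14600·(140.0 − 19)/(19 − 3.900) = 117000 L/s.

117000 L/s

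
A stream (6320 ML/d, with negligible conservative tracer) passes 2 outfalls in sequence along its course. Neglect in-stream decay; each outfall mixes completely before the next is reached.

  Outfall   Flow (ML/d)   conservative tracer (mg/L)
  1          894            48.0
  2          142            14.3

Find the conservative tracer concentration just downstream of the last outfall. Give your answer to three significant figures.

6.11 mg/L

Outfall 1: combined Q = 7214 ML/d; C = (6320·0 + 894.0·48.00)/7214 = 5.948 mg/L.
Outfall 2: combined Q = 7356 ML/d; C = (7214·5.948 + 142.0·14.30)/7356 = 6.110 mg/L.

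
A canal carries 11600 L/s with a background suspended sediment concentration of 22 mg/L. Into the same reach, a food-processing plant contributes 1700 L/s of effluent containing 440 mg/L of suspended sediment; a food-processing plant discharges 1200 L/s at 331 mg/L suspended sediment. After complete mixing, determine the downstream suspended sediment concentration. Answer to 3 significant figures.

96.6 mg/L

Flow-weighted average: C = (11600·22.00 + 1700·440.0 + 1200·331.0) / 14500 = 1400000/14500 = 96.58 mg/L.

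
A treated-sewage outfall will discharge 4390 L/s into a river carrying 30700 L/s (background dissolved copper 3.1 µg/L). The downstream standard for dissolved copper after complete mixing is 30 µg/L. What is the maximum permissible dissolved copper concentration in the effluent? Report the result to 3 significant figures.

218 µg/L

At the limit, (Qr·Cr + Qe·Cₑ)/(Qr + Qe) = 30:
Cₑ = (35090·30 − 30700·3.100) / 4390 = 218.1 µg/L.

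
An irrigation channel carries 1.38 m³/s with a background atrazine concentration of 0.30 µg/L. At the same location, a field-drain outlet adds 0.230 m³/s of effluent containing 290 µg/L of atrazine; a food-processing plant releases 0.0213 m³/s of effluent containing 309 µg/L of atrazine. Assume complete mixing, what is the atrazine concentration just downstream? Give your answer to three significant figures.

Mixed concentration C = ΣQC/ΣQ = (1.380·0.3000 + 0.2300·290.0 + 0.02130·309.0) / 1.631 = 73.70/1.631 = 45.18 µg/L.

45.2 µg/L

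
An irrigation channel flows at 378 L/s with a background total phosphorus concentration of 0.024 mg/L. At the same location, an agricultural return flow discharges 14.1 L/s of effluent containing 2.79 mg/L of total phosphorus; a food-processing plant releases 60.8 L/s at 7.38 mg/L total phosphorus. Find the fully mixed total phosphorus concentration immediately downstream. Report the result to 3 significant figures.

Flow-weighted average: C = (378.0·0.02400 + 14.10·2.790 + 60.80·7.380) / 452.9 = 497.1/452.9 = 1.098 mg/L.

1.10 mg/L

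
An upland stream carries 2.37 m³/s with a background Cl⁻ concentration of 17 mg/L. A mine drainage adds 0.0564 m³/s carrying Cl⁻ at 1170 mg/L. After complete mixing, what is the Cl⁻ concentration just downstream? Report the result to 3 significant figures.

After mixing, C = (2.370·17.00 + 0.05640·1170) / 2.426 = 106.3/2.426 = 43.80 mg/L.

43.8 mg/L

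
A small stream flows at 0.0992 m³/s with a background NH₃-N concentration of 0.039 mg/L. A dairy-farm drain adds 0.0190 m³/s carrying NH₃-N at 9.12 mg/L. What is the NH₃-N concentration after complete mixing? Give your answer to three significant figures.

1.50 mg/L

After mixing, C = (0.09920·0.03900 + 0.01900·9.120) / 0.1182 = 0.1771/0.1182 = 1.499 mg/L.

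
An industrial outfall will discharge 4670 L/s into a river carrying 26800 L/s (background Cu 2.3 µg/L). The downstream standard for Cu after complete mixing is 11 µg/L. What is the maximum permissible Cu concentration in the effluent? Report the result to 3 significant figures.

At the limit, (Qr·Cr + Qe·Cₑ)/(Qr + Qe) = 11:
Cₑ = (31470·11 − 26800·2.300) / 4670 = 60.93 µg/L.

60.9 µg/L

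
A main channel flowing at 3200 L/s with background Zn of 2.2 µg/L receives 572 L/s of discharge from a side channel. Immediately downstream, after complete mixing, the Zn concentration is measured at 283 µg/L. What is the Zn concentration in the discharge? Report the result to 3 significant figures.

Mass balance: 3200·2.200 + 572.0·Cₑ = 3772·283.0
→ Cₑ = (3772·283.0 − 3200·2.200) / 572.0 = 1854 µg/L.

1850 µg/L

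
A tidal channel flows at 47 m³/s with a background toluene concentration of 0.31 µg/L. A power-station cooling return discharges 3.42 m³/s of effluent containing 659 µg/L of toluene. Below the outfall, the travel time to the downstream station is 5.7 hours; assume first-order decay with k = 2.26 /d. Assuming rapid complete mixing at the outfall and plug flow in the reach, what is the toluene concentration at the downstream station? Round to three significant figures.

Mass balance: C = (47.00·0.3100 + 3.420·659.0) / 50.42 = 2268/50.42 = 44.99 µg/L.
Decay over the reach: 44.99·exp(−kt) = 44.99·0.5846 = 26.30 µg/L.

26.3 µg/L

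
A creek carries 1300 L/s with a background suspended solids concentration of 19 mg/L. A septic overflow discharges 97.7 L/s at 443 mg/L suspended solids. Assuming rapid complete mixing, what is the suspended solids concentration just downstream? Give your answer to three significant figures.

48.6 mg/L

Mass balance: C = (1300·19.00 + 97.70·443.0) / 1398 = 67980/1398 = 48.64 mg/L.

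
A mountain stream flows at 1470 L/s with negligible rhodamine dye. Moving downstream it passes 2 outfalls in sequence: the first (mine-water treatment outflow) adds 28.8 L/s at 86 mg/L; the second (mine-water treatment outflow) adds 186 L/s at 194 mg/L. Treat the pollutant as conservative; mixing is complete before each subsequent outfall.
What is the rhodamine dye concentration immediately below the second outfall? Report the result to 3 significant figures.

Outfall 1: combined Q = 1499 L/s; C = (1470·0 + 28.80·86.00)/1499 = 1.653 mg/L.
Outfall 2: combined Q = 1685 L/s; C = (1499·1.653 + 186.0·194.0)/1685 = 22.89 mg/L.

22.9 mg/L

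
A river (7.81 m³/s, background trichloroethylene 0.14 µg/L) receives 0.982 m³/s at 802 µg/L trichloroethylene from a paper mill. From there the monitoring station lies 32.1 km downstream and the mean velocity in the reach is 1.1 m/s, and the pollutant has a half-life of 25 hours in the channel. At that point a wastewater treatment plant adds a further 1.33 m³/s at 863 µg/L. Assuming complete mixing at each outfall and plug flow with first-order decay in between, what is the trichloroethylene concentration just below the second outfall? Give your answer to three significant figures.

176 µg/L

Mixed concentration C = ΣQC/ΣQ = (7.810·0.1400 + 0.9820·802.0) / 8.792 = 788.7/8.792 = 89.70 µg/L; combined flow 8.792 m³/s.
Travel time t = 32.1·1000 / 1.1 = 29180 s = 8.106 h.
Half-life 25 h → k = ln 2 / 25 = 0.02773 h⁻¹ = 0.6654 d⁻¹.
First-order decay: C = 89.70·exp(−k·t) = 89.70·0.7987 = 71.65 µg/L.
At the second outfall, C = (8.792·71.65 + 1.330·863.0) / (8.792 + 1.330) = 175.6 µg/L.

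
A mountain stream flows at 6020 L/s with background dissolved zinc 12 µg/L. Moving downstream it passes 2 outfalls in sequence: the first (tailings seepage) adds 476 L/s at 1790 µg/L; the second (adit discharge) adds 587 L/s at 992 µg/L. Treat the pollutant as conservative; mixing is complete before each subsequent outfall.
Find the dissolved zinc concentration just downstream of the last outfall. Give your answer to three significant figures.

213 µg/L

Outfall 1: combined Q = 6496 L/s; C = (6020·12.00 + 476.0·1790)/6496 = 142.3 µg/L.
Outfall 2: combined Q = 7083 L/s; C = (6496·142.3 + 587.0·992.0)/7083 = 212.7 µg/L.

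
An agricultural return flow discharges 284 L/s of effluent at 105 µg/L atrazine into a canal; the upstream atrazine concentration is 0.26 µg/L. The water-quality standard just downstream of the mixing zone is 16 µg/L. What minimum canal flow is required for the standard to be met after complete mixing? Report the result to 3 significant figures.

1610 L/s

Set C_mix = 16: (Q·0.2600 + 284.0·105.0) / (Q + 284.0) = 16
→ Q = 284.0·(105.0 − 16)/(16 − 0.2600) = 1606 L/s.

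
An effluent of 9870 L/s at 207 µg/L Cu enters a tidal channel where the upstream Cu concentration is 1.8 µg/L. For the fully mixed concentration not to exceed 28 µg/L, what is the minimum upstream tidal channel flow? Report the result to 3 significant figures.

Set C_mix = 28: (Q·1.800 + 9870·207.0) / (Q + 9870) = 28
→ Q = 9870·(207.0 − 28)/(28 − 1.800) = 67430 L/s.

67400 L/s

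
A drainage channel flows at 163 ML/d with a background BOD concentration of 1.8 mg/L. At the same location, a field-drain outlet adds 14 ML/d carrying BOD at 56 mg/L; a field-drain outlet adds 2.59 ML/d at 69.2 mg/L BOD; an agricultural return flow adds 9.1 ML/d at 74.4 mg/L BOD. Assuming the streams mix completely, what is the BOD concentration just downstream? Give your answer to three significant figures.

10.2 mg/L

After mixing, C = (163.0·1.800 + 14.00·56.00 + 2.590·69.20 + 9.100·74.40) / 188.7 = 1934/188.7 = 10.25 mg/L.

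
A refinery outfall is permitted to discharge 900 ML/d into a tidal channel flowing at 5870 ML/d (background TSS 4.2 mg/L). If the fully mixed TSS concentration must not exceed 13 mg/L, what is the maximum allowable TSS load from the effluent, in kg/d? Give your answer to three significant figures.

Mass balance at the limit: 5870·4.200 + 900.0·Cₑ = 6770·13 → Cₑ = 70.40 mg/L.
900.0 ML/d = 10.42 m³/s. Load = 10.42 m³/s × 70.40 g/m³ × 86 400 s/d = 63360 kg/d.

63400 kg/d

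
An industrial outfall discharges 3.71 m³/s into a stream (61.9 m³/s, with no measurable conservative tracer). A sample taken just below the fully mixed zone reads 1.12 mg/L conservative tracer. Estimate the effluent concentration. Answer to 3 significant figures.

Mass balance: 61.90·0 + 3.710·Cₑ = 65.61·1.120
→ Cₑ = (65.61·1.120 − 61.90·0) / 3.710 = 19.81 mg/L.

19.8 mg/L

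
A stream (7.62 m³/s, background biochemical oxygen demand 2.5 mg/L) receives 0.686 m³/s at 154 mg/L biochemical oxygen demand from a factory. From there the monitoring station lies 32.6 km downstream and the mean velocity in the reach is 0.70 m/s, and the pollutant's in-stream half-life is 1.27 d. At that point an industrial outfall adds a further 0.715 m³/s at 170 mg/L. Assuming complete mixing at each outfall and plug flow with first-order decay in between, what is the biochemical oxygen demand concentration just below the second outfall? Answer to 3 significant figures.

Mixed concentration C = ΣQC/ΣQ = (7.620·2.500 + 0.6860·154.0) / 8.306 = 124.7/8.306 = 15.01 mg/L; combined flow 8.306 m³/s.
Travel time t = 32.6·1000 / 0.70 = 46570 s = 12.94 h.
Half-life 1.27 d → k = ln 2 / 1.27 = 0.5458 d⁻¹.
After decay, C = 15.01 × e^(−kt) = 15.01 × 0.7451 = 11.19 mg/L.
Second outfall: C = (8.306·11.19 + 0.7150·170.0)/9.021 = 23.77 mg/L.

23.8 mg/L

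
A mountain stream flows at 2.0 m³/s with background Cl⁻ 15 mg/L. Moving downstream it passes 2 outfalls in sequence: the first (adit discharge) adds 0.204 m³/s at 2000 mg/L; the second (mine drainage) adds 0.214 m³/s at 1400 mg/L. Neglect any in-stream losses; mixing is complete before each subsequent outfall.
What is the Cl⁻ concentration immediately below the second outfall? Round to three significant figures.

After outfall 1: Q = 2.000 + 0.2040 = 2.204 m³/s; C = (2.000·15.00 + 0.2040·2000)/2.204 = 198.7 mg/L.
After outfall 2: Q = 2.204 + 0.2140 = 2.418 m³/s; C = (2.204·198.7 + 0.2140·1400)/2.418 = 305.0 mg/L.

305 mg/L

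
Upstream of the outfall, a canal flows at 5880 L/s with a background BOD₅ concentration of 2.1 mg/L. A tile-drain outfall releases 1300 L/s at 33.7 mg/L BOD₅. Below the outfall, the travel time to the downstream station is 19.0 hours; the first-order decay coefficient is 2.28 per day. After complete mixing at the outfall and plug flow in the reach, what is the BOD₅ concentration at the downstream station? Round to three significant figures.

Mass balance: C = (5880·2.100 + 1300·33.70) / 7180 = 56160/7180 = 7.821 mg/L.
After decay, C = 7.821 × e^(−kt) = 7.821 × 0.1645 = 1.286 mg/L.

1.29 mg/L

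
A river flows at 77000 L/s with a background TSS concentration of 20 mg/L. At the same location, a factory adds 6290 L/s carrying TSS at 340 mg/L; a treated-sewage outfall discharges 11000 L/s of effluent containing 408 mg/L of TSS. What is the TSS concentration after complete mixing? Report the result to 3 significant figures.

86.6 mg/L

Flow-weighted average: C = (77000·20.00 + 6290·340.0 + 11000·408.0) / 94290 = 8167000/94290 = 86.61 mg/L.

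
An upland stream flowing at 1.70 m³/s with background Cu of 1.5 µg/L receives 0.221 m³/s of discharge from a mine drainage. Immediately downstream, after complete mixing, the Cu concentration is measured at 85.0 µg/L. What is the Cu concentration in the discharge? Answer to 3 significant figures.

Mass balance: 1.700·1.500 + 0.2210·Cₑ = 1.921·85.00
→ Cₑ = (1.921·85.00 − 1.700·1.500) / 0.2210 = 727.3 µg/L.

727 µg/L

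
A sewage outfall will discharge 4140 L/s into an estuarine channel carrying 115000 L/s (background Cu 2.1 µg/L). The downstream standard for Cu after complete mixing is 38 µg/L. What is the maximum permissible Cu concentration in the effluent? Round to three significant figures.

At the limit, (Qr·Cr + Qe·Cₑ)/(Qr + Qe) = 38:
Cₑ = (119100·38 − 115000·2.100) / 4140 = 1035 µg/L.

1040 µg/L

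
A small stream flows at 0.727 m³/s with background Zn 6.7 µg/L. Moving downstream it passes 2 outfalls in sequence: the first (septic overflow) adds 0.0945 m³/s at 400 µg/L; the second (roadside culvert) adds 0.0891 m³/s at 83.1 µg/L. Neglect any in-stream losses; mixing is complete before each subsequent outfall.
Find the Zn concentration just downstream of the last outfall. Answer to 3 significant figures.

Below outfall 1: Q → 0.8215 m³/s, C = (0.7270·6.700 + 0.09450·400.0)/0.8215 = 51.94 µg/L.
Below outfall 2: Q → 0.9106 m³/s, C = (0.8215·51.94 + 0.08910·83.10)/0.9106 = 54.99 µg/L.

55.0 µg/L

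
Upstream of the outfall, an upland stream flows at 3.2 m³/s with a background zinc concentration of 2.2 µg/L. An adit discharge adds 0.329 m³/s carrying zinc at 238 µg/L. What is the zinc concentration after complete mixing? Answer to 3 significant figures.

24.2 µg/L

Mixed concentration C = ΣQC/ΣQ = (3.200·2.200 + 0.3290·238.0) / 3.529 = 85.34/3.529 = 24.18 µg/L.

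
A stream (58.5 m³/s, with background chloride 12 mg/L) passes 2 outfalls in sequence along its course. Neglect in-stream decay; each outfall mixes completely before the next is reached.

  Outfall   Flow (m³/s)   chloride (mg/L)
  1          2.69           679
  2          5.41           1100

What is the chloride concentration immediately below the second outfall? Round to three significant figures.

Below outfall 1: Q → 61.19 m³/s, C = (58.50·12.00 + 2.690·679.0)/61.19 = 41.32 mg/L.
Below outfall 2: Q → 66.60 m³/s, C = (61.19·41.32 + 5.410·1100)/66.60 = 127.3 mg/L.

127 mg/L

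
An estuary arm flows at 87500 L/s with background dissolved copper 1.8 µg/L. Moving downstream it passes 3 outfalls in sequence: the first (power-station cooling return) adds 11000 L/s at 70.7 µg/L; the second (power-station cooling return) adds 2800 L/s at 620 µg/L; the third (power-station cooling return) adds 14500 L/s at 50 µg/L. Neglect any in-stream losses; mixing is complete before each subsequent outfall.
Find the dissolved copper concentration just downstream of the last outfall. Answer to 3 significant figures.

After outfall 1: Q = 87500 + 11000 = 98500 L/s; C = (87500·1.800 + 11000·70.70)/98500 = 9.494 µg/L.
After outfall 2: Q = 98500 + 2800 = 101300 L/s; C = (98500·9.494 + 2800·620.0)/101300 = 26.37 µg/L.
After outfall 3: Q = 101300 + 14500 = 115800 L/s; C = (101300·26.37 + 14500·50.00)/115800 = 29.33 µg/L.

29.3 µg/L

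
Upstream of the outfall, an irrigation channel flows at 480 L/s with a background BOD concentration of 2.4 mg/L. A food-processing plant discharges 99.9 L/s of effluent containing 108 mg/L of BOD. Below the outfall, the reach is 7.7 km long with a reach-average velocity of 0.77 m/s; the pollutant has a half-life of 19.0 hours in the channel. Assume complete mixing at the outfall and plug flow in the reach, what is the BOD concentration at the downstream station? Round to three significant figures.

18.6 mg/L

Conservation of mass: C = (480.0·2.400 + 99.90·108.0) / 579.9 = 11940/579.9 = 20.59 mg/L.
Travel time t = 7.7·1000 / 0.77 = 10000 s = 2.778 h.
Half-life 19.0 h → k = ln 2 / 19.0 = 0.03648 h⁻¹ = 0.8756 d⁻¹.
First-order decay: C = 20.59·exp(−k·t) = 20.59·0.9036 = 18.61 mg/L.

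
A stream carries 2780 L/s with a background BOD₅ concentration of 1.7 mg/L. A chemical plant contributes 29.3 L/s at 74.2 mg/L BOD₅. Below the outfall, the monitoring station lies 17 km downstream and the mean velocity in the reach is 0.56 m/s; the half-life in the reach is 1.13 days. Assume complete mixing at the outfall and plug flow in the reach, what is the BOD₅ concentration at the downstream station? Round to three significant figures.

Mass balance: C = (2780·1.700 + 29.30·74.20) / 2809 = 6900/2809 = 2.456 mg/L.
Travel time t = 17·1000 / 0.56 = 30360 s = 8.433 h.
Half-life 1.13 d → k = ln 2 / 1.13 = 0.6134 d⁻¹.
Applying C = C₀e^(−kt): 2.456 × 0.8061 = 1.980 mg/L.

1.98 mg/L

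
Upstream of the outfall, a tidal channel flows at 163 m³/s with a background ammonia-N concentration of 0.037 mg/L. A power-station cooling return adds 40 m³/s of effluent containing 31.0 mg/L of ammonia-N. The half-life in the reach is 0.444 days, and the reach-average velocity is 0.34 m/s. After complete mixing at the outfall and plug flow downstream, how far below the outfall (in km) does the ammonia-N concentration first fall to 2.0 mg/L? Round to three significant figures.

21.1 km

Mass balance: C = (163.0·0.03700 + 40.00·31.00) / 203.0 = 1246/203.0 = 6.138 mg/L.
Half-life 0.444 d → k = ln 2 / 0.444 = 1.561 d⁻¹.
Set 6.138·exp(−k·t) = 2.0 → t = ln(6.138/2.0)/k = 62060 s = 17.24 h.
Distance = v·t = 0.34·62060 = 21100 m = 21.10 km.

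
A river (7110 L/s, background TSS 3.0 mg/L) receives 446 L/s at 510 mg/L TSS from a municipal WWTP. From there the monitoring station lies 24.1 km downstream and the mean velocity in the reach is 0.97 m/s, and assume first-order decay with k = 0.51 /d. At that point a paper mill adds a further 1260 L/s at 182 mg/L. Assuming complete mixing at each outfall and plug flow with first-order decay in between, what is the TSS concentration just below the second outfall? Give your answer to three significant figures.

After mixing, C = (7110·3.000 + 446.0·510.0) / 7556 = 248800/7556 = 32.93 mg/L; combined flow 7556 L/s.
Travel time t = 24.1·1000 / 0.97 = 24850 s = 6.901 h.
Applying C = C₀e^(−kt): 32.93 × 0.8636 = 28.43 mg/L.
At the second outfall, C = (7556·28.43 + 1260·182.0) / (7556 + 1260) = 50.38 mg/L.

50.4 mg/L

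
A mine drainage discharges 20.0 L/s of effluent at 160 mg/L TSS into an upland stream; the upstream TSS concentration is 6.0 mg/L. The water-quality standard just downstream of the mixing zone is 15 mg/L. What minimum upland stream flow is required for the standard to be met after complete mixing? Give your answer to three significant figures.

322 L/s

Set C_mix = 15: (Q·6.000 + 20.00·160.0) / (Q + 20.00) = 15
→ Q = 20.00·(160.0 − 15)/(15 − 6.000) = 322.2 L/s.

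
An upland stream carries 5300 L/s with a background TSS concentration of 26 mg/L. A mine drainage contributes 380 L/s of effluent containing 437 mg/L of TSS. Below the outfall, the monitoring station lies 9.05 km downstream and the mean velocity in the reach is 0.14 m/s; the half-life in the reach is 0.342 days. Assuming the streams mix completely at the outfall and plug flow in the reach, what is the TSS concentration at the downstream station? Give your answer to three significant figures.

Mass balance: C = (5300·26.00 + 380.0·437.0) / 5680 = 303900/5680 = 53.50 mg/L.
Travel time t = 9.05·1000 / 0.14 = 64640 s = 17.96 h.
Half-life 0.342 d → k = ln 2 / 0.342 = 2.027 d⁻¹.
First-order decay: C = 53.50·exp(−k·t) = 53.50·0.2195 = 11.74 mg/L.

11.7 mg/L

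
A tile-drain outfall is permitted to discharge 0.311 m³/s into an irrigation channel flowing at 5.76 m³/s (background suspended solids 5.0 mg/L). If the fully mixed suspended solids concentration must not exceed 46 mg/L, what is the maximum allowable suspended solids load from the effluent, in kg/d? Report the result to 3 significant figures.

21600 kg/d

Mass balance at the limit: 5.760·5.000 + 0.3110·Cₑ = 6.071·46 → Cₑ = 805.4 mg/L.
Load = 0.3110 m³/s × 805.4 g/m³ × 86 400 s/d = 21640 kg/d.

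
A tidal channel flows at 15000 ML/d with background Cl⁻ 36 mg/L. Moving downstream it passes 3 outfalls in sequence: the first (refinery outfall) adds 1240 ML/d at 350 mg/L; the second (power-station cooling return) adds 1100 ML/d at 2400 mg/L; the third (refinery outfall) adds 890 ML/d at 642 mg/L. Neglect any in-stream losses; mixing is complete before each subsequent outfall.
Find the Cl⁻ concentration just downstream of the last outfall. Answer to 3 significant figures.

Outfall 1: combined Q = 16240 ML/d; C = (15000·36.00 + 1240·350.0)/16240 = 59.98 mg/L.
Outfall 2: combined Q = 17340 ML/d; C = (16240·59.98 + 1100·2400)/17340 = 208.4 mg/L.
Outfall 3: combined Q = 18230 ML/d; C = (17340·208.4 + 890.0·642.0)/18230 = 229.6 mg/L.

230 mg/L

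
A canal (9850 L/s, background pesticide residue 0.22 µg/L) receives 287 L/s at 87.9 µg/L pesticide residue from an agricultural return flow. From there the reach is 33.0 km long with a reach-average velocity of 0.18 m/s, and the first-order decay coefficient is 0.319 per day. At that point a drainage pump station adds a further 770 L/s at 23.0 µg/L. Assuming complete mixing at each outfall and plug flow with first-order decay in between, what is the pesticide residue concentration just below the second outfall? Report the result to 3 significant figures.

Mass balance: C = (9850·0.2200 + 287.0·87.90) / 10140 = 27390/10140 = 2.702 µg/L; combined flow 10140 L/s.
Travel time t = 33.0·1000 / 0.18 = 183300 s = 50.93 h.
After decay, C = 2.702 × e^(−kt) = 2.702 × 0.5082 = 1.373 µg/L.
At the second outfall, C = (10140·1.373 + 770.0·23.00) / (10140 + 770.0) = 2.900 µg/L.

2.90 µg/L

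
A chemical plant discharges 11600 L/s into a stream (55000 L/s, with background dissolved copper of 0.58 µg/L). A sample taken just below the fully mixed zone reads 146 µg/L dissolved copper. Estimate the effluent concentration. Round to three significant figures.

835 µg/L

Mass balance: 55000·0.5800 + 11600·Cₑ = 66600·146.0
→ Cₑ = (66600·146.0 − 55000·0.5800) / 11600 = 835.5 µg/L.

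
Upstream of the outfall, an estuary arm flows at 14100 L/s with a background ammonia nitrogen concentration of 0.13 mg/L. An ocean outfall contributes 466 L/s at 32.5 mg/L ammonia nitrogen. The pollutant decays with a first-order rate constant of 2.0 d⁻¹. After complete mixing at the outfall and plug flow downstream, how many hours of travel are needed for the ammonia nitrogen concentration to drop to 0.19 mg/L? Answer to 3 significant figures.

21.8 h

Mixed concentration C = ΣQC/ΣQ = (14100·0.1300 + 466.0·32.50) / 14570 = 16980/14570 = 1.166 mg/L.
1.166·exp(−k·t) = 0.19 → t = ln(1.166/0.19)/k = 78360 s = 21.77 h.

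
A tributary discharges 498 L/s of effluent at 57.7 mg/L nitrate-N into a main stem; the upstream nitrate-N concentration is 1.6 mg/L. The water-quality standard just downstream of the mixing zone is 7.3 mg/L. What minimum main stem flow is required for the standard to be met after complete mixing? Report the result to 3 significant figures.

4400 L/s

Set C_mix = 7.3: (Q·1.600 + 498.0·57.70) / (Q + 498.0) = 7.3
→ Q = 498.0·(57.70 − 7.3)/(7.3 − 1.600) = 4403 L/s.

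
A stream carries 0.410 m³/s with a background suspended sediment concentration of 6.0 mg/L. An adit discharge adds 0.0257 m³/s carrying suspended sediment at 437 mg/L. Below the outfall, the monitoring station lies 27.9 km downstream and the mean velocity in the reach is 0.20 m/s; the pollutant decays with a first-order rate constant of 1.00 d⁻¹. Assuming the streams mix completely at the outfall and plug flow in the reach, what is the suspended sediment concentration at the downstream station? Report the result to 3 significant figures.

Mass balance: C = (0.4100·6.000 + 0.02570·437.0) / 0.4357 = 13.69/0.4357 = 31.42 mg/L.
Travel time t = 27.9·1000 / 0.20 = 139500 s = 38.75 h.
After decay, C = 31.42 × e^(−kt) = 31.42 × 0.1990 = 6.252 mg/L.

6.25 mg/L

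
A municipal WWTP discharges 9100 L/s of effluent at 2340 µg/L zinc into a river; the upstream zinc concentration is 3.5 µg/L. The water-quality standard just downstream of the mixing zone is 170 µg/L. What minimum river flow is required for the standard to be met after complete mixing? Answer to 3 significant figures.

Set C_mix = 170: (Q·3.500 + 9100·2340) / (Q + 9100) = 170
→ Q = 9100·(2340 − 170)/(170 − 3.500) = 118600 L/s.

119000 L/s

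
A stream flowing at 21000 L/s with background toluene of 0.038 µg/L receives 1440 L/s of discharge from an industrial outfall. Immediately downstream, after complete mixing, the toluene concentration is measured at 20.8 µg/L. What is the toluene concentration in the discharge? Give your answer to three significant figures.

Mass balance: 21000·0.03800 + 1440·Cₑ = 22440·20.80
→ Cₑ = (22440·20.80 − 21000·0.03800) / 1440 = 323.6 µg/L.

324 µg/L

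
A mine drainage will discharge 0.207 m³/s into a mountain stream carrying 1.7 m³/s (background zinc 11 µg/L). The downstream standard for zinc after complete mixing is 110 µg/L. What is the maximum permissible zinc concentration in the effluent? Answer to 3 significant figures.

At the limit, (Qr·Cr + Qe·Cₑ)/(Qr + Qe) = 110:
Cₑ = (1.907·110 − 1.700·11.00) / 0.2070 = 923.0 µg/L.

923 µg/L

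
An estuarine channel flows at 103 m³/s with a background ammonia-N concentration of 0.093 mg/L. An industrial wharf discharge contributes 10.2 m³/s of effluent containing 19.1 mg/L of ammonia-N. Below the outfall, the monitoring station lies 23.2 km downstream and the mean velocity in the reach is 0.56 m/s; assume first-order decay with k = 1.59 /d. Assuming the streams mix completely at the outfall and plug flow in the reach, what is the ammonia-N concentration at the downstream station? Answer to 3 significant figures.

Conservation of mass: C = (103.0·0.09300 + 10.20·19.10) / 113.2 = 204.4/113.2 = 1.806 mg/L.
Travel time t = 23.2·1000 / 0.56 = 41430 s = 11.51 h.
After decay, C = 1.806 × e^(−kt) = 1.806 × 0.4665 = 0.8424 mg/L.

0.842 mg/L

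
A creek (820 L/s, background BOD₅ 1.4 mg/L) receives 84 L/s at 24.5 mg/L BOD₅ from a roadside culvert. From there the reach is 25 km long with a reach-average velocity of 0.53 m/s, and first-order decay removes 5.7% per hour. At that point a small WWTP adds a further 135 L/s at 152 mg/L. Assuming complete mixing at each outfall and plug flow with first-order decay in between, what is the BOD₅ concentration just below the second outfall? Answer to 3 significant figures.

Mass balance: C = (820.0·1.400 + 84.00·24.50) / 904.0 = 3206/904.0 = 3.546 mg/L; combined flow 904.0 L/s.
Travel time t = 25·1000 / 0.53 = 47170 s = 13.10 h.
5.7%/h lost → k = −ln(1 − 0.057) = 0.05869 h⁻¹.
First-order decay: C = 3.546·exp(−k·t) = 3.546·0.4635 = 1.644 mg/L.
At the second outfall, C = (904.0·1.644 + 135.0·152.0) / (904.0 + 135.0) = 21.18 mg/L.

21.2 mg/L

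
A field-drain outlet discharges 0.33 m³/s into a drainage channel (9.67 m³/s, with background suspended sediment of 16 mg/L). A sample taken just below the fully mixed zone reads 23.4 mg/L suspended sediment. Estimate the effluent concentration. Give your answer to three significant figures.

Mass balance: 9.670·16.00 + 0.3300·Cₑ = 10.00·23.40
→ Cₑ = (10.00·23.40 − 9.670·16.00) / 0.3300 = 240.2 mg/L.

240 mg/L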